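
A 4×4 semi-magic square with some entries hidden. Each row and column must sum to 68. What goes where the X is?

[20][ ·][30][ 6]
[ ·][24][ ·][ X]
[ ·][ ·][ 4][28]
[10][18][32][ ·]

Row 1: 20 + 30 + 6 + ? = 68, so (1,2) = 12.
The remaining cell in row 4 is (4,4) = 68 − 60 = 8.
Using column 2: 12 + 24 + 18 + ? → (3,2) = 68 − 54 = 14.
Column 3: 30 + 4 + 32 + ? = 68, so (2,3) = 2.
From column 4, 68 − (6 + 28 + 8) gives (2,4) = 26.

26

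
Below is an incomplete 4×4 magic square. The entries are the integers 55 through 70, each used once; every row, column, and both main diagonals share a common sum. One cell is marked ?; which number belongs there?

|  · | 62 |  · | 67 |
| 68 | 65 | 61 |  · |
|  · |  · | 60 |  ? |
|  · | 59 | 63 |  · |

57

The entries are 55 through 70, which sum to 1000, so each line sums to 1000/4 = 250.
Row 2 needs 250; the known cells sum to 194, so (2,4) = 56.
From column 2, 250 − (62 + 65 + 59) gives (3,2) = 64.
From column 3, 250 − (61 + 60 + 63) gives (1,3) = 66.
Anti-diagonal: 67 + 61 + 64 + ? = 250, so (4,1) = 58.
Row 1: 62 + 66 + 67 + ? = 250, so (1,1) = 55.
Row 4 needs 250; the known cells sum to 180, so (4,4) = 70.
The remaining cell in column 1 is (3,1) = 250 − 181 = 69.
Column 4 must total 250; the given cells sum to 193, so (3,4) = 57.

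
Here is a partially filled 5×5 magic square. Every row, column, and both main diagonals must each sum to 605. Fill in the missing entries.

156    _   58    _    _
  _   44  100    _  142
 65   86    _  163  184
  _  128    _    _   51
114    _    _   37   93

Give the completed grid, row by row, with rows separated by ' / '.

156 177 58 79 135 / 198 44 100 121 142 / 65 86 107 163 184 / 72 128 149 205 51 / 114 170 191 37 93

From row 3, 605 − (65 + 86 + 163 + 184) gives (3,3) = 107.
Column 5 must total 605; the given cells sum to 470, so (1,5) = 135.
Main diagonal needs 605; the known cells sum to 400, so (4,4) = 205.
Using anti-diagonal: 135 + 107 + 128 + 114 + ? → (2,4) = 605 − 484 = 121.
Row 2: 44 + 100 + 121 + 142 + ? = 605, so (2,1) = 198.
From column 1, 605 − (156 + 198 + 65 + 114) gives (4,1) = 72.
Column 4 needs 605; the known cells sum to 526, so (1,4) = 79.
Row 1 must total 605; the given cells sum to 428, so (1,2) = 177.
The remaining cell in row 4 is (4,3) = 605 − 456 = 149.
From column 2, 605 − (177 + 44 + 86 + 128) gives (5,2) = 170.
Column 3 needs 605; the known cells sum to 414, so (5,3) = 191.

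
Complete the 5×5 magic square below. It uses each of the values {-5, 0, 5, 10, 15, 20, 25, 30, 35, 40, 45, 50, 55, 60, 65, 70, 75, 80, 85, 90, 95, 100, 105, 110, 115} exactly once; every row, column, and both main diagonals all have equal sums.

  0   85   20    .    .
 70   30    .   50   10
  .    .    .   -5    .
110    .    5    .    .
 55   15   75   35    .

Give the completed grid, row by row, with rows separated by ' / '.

The 25 entries sum to 1375, so each line sums to 1375/5 = 275.
Row 2: 70 + 30 + 50 + 10 + ? = 275, so (2,3) = 115.
Row 5 must total 275; the given cells sum to 180, so (5,5) = 95.
Column 1 must total 275; the given cells sum to 235, so (3,1) = 40.
Column 3: 20 + 115 + 5 + 75 + ? = 275, so (3,3) = 60.
From main diagonal, 275 − (0 + 30 + 60 + 95) gives (4,4) = 90.
Column 4 must total 275; the given cells sum to 170, so (1,4) = 105.
Row 1 needs 275; the known cells sum to 210, so (1,5) = 65.
The remaining cell in anti-diagonal is (4,2) = 275 − 230 = 45.
From row 4, 275 − (110 + 45 + 5 + 90) gives (4,5) = 25.
From column 2, 275 − (85 + 30 + 45 + 15) gives (3,2) = 100.
Column 5: 65 + 10 + 25 + 95 + ? = 275, so (3,5) = 80.

0 85 20 105 65 / 70 30 115 50 10 / 40 100 60 -5 80 / 110 45 5 90 25 / 55 15 75 35 95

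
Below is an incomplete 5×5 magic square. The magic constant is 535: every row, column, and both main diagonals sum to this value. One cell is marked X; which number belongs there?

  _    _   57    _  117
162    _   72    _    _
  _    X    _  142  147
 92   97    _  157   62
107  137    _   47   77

Row 4 must total 535; the given cells sum to 408, so (4,3) = 127.
Row 5 needs 535; the known cells sum to 368, so (5,3) = 167.
Using column 3: 57 + 72 + 127 + 167 + ? → (3,3) = 535 − 423 = 112.
Column 5 must total 535; the given cells sum to 403, so (2,5) = 132.
Using anti-diagonal: 117 + 112 + 97 + 107 + ? → (2,4) = 535 − 433 = 102.
Row 2 needs 535; the known cells sum to 468, so (2,2) = 67.
Using column 4: 102 + 142 + 157 + 47 + ? → (1,4) = 535 − 448 = 87.
Main diagonal needs 535; the known cells sum to 413, so (1,1) = 122.
Row 1 must total 535; the given cells sum to 383, so (1,2) = 152.
From column 1, 535 − (122 + 162 + 92 + 107) gives (3,1) = 52.
Using column 2: 152 + 67 + 97 + 137 + ? → (3,2) = 535 − 453 = 82.

82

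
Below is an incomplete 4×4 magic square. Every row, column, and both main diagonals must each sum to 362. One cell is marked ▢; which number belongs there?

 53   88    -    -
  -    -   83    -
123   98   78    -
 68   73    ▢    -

Row 3: 123 + 98 + 78 + ? = 362, so (3,4) = 63.
The remaining cell in column 1 is (2,1) = 362 − 244 = 118.
Using column 2: 88 + 98 + 73 + ? → (2,2) = 362 − 259 = 103.
Using main diagonal: 53 + 103 + 78 + ? → (4,4) = 362 − 234 = 128.
Using anti-diagonal: 83 + 98 + 68 + ? → (1,4) = 362 − 249 = 113.
From row 1, 362 − (53 + 88 + 113) gives (1,3) = 108.
The remaining cell in row 2 is (2,4) = 362 − 304 = 58.
Using row 4: 68 + 73 + 128 + ? → (4,3) = 362 − 269 = 93.

93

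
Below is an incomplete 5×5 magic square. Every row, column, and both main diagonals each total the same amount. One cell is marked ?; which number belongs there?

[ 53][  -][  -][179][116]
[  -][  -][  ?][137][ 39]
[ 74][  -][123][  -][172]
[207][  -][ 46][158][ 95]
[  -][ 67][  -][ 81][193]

200

Column 5 is complete and sums to 615; that is the magic constant.
The remaining cell in row 4 is (4,2) = 615 − 506 = 109.
Using column 4: 179 + 137 + 158 + 81 + ? → (3,4) = 615 − 555 = 60.
The remaining cell in main diagonal is (2,2) = 615 − 527 = 88.
Anti-diagonal must total 615; the given cells sum to 485, so (5,1) = 130.
Using row 3: 74 + 123 + 60 + 172 + ? → (3,2) = 615 − 429 = 186.
The remaining cell in row 5 is (5,3) = 615 − 471 = 144.
From column 1, 615 − (53 + 74 + 207 + 130) gives (2,1) = 151.
From column 2, 615 − (88 + 186 + 109 + 67) gives (1,2) = 165.
Row 1: 53 + 165 + 179 + 116 + ? = 615, so (1,3) = 102.
Row 2 must total 615; the given cells sum to 415, so (2,3) = 200.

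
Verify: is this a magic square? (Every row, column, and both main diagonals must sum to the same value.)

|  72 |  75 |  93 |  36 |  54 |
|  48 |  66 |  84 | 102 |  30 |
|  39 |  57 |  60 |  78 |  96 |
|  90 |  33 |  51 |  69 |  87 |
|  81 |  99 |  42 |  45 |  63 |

Yes

Row 1: 72 + 75 + 93 + 36 + 54 = 330.
Row 2: 48 + 66 + 84 + 102 + 30 = 330.
Row 3: 39 + 57 + 60 + 78 + 96 = 330.
Row 4: 90 + 33 + 51 + 69 + 87 = 330.
Row 5: 81 + 99 + 42 + 45 + 63 = 330.
Column 1: 72 + 48 + 39 + 90 + 81 = 330.
Column 2: 75 + 66 + 57 + 33 + 99 = 330.
Column 3: 93 + 84 + 60 + 51 + 42 = 330.
Column 4: 36 + 102 + 78 + 69 + 45 = 330.
Column 5: 54 + 30 + 96 + 87 + 63 = 330.
Main diagonal: 72 + 66 + 60 + 69 + 63 = 330.
Anti-diagonal: 54 + 102 + 60 + 33 + 81 = 330.
All lines sum to 330.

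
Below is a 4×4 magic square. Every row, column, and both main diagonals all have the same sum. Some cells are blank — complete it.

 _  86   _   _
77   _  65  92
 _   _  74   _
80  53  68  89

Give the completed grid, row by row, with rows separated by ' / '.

Row 4 is already complete: 80 + 53 + 68 + 89 = 290, so that is the magic constant.
Row 2: 77 + 65 + 92 + ? = 290, so (2,2) = 56.
Using column 2: 86 + 56 + 53 + ? → (3,2) = 290 − 195 = 95.
From column 3, 290 − (65 + 74 + 68) gives (1,3) = 83.
Main diagonal must total 290; the given cells sum to 219, so (1,1) = 71.
Anti-diagonal needs 290; the known cells sum to 240, so (1,4) = 50.
Column 1 needs 290; the known cells sum to 228, so (3,1) = 62.
From column 4, 290 − (50 + 92 + 89) gives (3,4) = 59.

71 86 83 50 / 77 56 65 92 / 62 95 74 59 / 80 53 68 89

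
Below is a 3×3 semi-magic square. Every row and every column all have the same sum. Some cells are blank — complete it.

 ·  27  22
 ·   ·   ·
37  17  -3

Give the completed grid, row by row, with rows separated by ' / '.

Row 3 is already complete: 37 + 17 + -3 = 51, so that is the magic constant.
Using row 1: 27 + 22 + ? → (1,1) = 51 − 49 = 2.
Column 1 must total 51; the given cells sum to 39, so (2,1) = 12.
The remaining cell in column 2 is (2,2) = 51 − 44 = 7.
Column 3: 22 + (-3) + ? = 51, so (2,3) = 32.

2 27 22 / 12 7 32 / 37 17 -3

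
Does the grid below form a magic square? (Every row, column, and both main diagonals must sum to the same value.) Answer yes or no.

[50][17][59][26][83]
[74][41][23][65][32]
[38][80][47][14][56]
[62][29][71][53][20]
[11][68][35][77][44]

Yes

Row 1: 50 + 17 + 59 + 26 + 83 = 235.
Row 2: 74 + 41 + 23 + 65 + 32 = 235.
Row 3: 38 + 80 + 47 + 14 + 56 = 235.
Row 4: 62 + 29 + 71 + 53 + 20 = 235.
Row 5: 11 + 68 + 35 + 77 + 44 = 235.
Column 1: 50 + 74 + 38 + 62 + 11 = 235.
Column 2: 17 + 41 + 80 + 29 + 68 = 235.
Column 3: 59 + 23 + 47 + 71 + 35 = 235.
Column 4: 26 + 65 + 14 + 53 + 77 = 235.
Column 5: 83 + 32 + 56 + 20 + 44 = 235.
Main diagonal: 50 + 41 + 47 + 53 + 44 = 235.
Anti-diagonal: 83 + 65 + 47 + 29 + 11 = 235.
All lines sum to 235.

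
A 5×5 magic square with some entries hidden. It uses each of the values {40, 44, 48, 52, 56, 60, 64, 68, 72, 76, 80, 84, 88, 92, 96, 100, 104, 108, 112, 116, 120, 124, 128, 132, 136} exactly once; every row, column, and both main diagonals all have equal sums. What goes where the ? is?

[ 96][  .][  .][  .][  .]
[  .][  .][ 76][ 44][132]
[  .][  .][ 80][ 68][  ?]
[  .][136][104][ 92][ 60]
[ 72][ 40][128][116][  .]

56

The 25 entries sum to 2200, so each line sums to 2200/5 = 440.
From row 4, 440 − (136 + 104 + 92 + 60) gives (4,1) = 48.
The remaining cell in row 5 is (5,5) = 440 − 356 = 84.
Column 3 must total 440; the given cells sum to 388, so (1,3) = 52.
Column 4: 44 + 68 + 92 + 116 + ? = 440, so (1,4) = 120.
Main diagonal needs 440; the known cells sum to 352, so (2,2) = 88.
Anti-diagonal needs 440; the known cells sum to 332, so (1,5) = 108.
Using row 1: 96 + 52 + 120 + 108 + ? → (1,2) = 440 − 376 = 64.
Row 2 needs 440; the known cells sum to 340, so (2,1) = 100.
Column 1 must total 440; the given cells sum to 316, so (3,1) = 124.
Using column 2: 64 + 88 + 136 + 40 + ? → (3,2) = 440 − 328 = 112.
The remaining cell in column 5 is (3,5) = 440 − 384 = 56.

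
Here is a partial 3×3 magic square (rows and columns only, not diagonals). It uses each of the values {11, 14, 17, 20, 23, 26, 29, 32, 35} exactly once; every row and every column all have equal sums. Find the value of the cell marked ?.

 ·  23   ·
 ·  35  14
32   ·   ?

The 9 entries sum to 207, so each line sums to 207/3 = 69.
Row 2 needs 69; the known cells sum to 49, so (2,1) = 20.
From column 1, 69 − (20 + 32) gives (1,1) = 17.
Using column 2: 23 + 35 + ? → (3,2) = 69 − 58 = 11.
The remaining cell in row 1 is (1,3) = 69 − 40 = 29.
Row 3 needs 69; the known cells sum to 43, so (3,3) = 26.

26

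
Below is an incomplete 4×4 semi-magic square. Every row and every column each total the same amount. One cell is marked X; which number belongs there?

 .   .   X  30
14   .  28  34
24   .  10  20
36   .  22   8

Column 4 is complete and sums to 92; that is the magic constant.
From row 2, 92 − (14 + 28 + 34) gives (2,2) = 16.
From row 3, 92 − (24 + 10 + 20) gives (3,2) = 38.
Row 4: 36 + 22 + 8 + ? = 92, so (4,2) = 26.
Using column 1: 14 + 24 + 36 + ? → (1,1) = 92 − 74 = 18.
Using column 2: 16 + 38 + 26 + ? → (1,2) = 92 − 80 = 12.
Column 3 must total 92; the given cells sum to 60, so (1,3) = 32.

32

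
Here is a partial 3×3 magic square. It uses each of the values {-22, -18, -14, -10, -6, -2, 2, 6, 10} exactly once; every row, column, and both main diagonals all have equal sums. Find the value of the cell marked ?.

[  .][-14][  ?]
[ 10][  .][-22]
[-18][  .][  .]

6

The 9 entries sum to -54, so each line sums to -54/3 = -18.
Row 2: 10 + (-22) + ? = -18, so (2,2) = -6.
Column 1 needs -18; the known cells sum to -8, so (1,1) = -10.
From column 2, -18 − (-14 + (-6)) gives (3,2) = 2.
Main diagonal needs -18; the known cells sum to -16, so (3,3) = -2.
From anti-diagonal, -18 − (-6 + (-18)) gives (1,3) = 6.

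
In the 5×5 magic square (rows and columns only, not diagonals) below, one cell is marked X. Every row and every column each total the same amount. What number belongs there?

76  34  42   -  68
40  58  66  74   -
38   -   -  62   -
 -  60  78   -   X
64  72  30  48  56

44

Row 5 is complete and sums to 270; that is the magic constant.
The remaining cell in row 1 is (1,4) = 270 − 220 = 50.
Row 2: 40 + 58 + 66 + 74 + ? = 270, so (2,5) = 32.
Using column 1: 76 + 40 + 38 + 64 + ? → (4,1) = 270 − 218 = 52.
Column 2 must total 270; the given cells sum to 224, so (3,2) = 46.
Using column 3: 42 + 66 + 78 + 30 + ? → (3,3) = 270 − 216 = 54.
The remaining cell in column 4 is (4,4) = 270 − 234 = 36.
From row 3, 270 − (38 + 46 + 54 + 62) gives (3,5) = 70.
Row 4 must total 270; the given cells sum to 226, so (4,5) = 44.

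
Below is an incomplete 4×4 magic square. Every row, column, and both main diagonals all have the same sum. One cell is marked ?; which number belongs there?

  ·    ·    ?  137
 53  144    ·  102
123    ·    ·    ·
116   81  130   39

60

Row 4 is complete and sums to 366; that is the magic constant.
The remaining cell in row 2 is (2,3) = 366 − 299 = 67.
Column 1 needs 366; the known cells sum to 292, so (1,1) = 74.
Using column 4: 137 + 102 + 39 + ? → (3,4) = 366 − 278 = 88.
From main diagonal, 366 − (74 + 144 + 39) gives (3,3) = 109.
Using anti-diagonal: 137 + 67 + 116 + ? → (3,2) = 366 − 320 = 46.
Using column 2: 144 + 46 + 81 + ? → (1,2) = 366 − 271 = 95.
Column 3 needs 366; the known cells sum to 306, so (1,3) = 60.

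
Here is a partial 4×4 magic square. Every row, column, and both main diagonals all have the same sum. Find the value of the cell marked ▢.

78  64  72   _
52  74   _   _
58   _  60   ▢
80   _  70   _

Column 1 is complete and sums to 268; that is the magic constant.
From row 1, 268 − (78 + 64 + 72) gives (1,4) = 54.
Using column 3: 72 + 60 + 70 + ? → (2,3) = 268 − 202 = 66.
The remaining cell in main diagonal is (4,4) = 268 − 212 = 56.
Using anti-diagonal: 54 + 66 + 80 + ? → (3,2) = 268 − 200 = 68.
Using row 2: 52 + 74 + 66 + ? → (2,4) = 268 − 192 = 76.
Row 3 needs 268; the known cells sum to 186, so (3,4) = 82.

82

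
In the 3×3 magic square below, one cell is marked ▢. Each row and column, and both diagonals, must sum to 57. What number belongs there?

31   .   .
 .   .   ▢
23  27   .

35

Row 3 needs 57; the known cells sum to 50, so (3,3) = 7.
From column 1, 57 − (31 + 23) gives (2,1) = 3.
Main diagonal needs 57; the known cells sum to 38, so (2,2) = 19.
Anti-diagonal must total 57; the given cells sum to 42, so (1,3) = 15.
From row 1, 57 − (31 + 15) gives (1,2) = 11.
The remaining cell in row 2 is (2,3) = 57 − 22 = 35.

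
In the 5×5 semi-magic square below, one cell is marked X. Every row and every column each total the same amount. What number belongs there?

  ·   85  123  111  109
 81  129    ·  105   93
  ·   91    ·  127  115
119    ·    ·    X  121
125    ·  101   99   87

83

Column 5 is complete and sums to 525; that is the magic constant.
Row 1: 85 + 123 + 111 + 109 + ? = 525, so (1,1) = 97.
Row 2 needs 525; the known cells sum to 408, so (2,3) = 117.
The remaining cell in row 5 is (5,2) = 525 − 412 = 113.
Column 1 needs 525; the known cells sum to 422, so (3,1) = 103.
Column 2 must total 525; the given cells sum to 418, so (4,2) = 107.
Column 4 must total 525; the given cells sum to 442, so (4,4) = 83.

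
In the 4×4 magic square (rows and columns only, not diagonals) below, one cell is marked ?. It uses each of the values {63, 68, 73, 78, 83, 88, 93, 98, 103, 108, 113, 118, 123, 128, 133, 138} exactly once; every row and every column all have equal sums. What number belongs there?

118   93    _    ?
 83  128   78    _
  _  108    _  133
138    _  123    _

88

The 16 entries sum to 1608, so each line sums to 1608/4 = 402.
Row 2 must total 402; the given cells sum to 289, so (2,4) = 113.
Using column 1: 118 + 83 + 138 + ? → (3,1) = 402 − 339 = 63.
Using column 2: 93 + 128 + 108 + ? → (4,2) = 402 − 329 = 73.
Row 3 needs 402; the known cells sum to 304, so (3,3) = 98.
Row 4: 138 + 73 + 123 + ? = 402, so (4,4) = 68.
Column 3 must total 402; the given cells sum to 299, so (1,3) = 103.
The remaining cell in column 4 is (1,4) = 402 − 314 = 88.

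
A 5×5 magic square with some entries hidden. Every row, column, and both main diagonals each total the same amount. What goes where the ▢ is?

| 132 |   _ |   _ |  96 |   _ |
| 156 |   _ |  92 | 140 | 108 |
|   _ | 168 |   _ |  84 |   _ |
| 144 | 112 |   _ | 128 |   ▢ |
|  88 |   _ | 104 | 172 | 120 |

76

Column 4 is complete and sums to 620; that is the magic constant.
Row 2 must total 620; the given cells sum to 496, so (2,2) = 124.
Row 5: 88 + 104 + 172 + 120 + ? = 620, so (5,2) = 136.
From column 1, 620 − (132 + 156 + 144 + 88) gives (3,1) = 100.
From column 2, 620 − (124 + 168 + 112 + 136) gives (1,2) = 80.
Main diagonal: 132 + 124 + 128 + 120 + ? = 620, so (3,3) = 116.
From anti-diagonal, 620 − (140 + 116 + 112 + 88) gives (1,5) = 164.
Row 1 must total 620; the given cells sum to 472, so (1,3) = 148.
The remaining cell in row 3 is (3,5) = 620 − 468 = 152.
Column 3: 148 + 92 + 116 + 104 + ? = 620, so (4,3) = 160.
Column 5 needs 620; the known cells sum to 544, so (4,5) = 76.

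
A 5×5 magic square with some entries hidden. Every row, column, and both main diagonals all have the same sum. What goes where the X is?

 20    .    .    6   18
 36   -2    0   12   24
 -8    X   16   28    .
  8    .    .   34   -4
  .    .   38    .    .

Row 2 is complete and sums to 70; that is the magic constant.
Column 1 must total 70; the given cells sum to 56, so (5,1) = 14.
Column 4 needs 70; the known cells sum to 80, so (5,4) = -10.
The remaining cell in main diagonal is (5,5) = 70 − 68 = 2.
Anti-diagonal must total 70; the given cells sum to 60, so (4,2) = 10.
Row 4 must total 70; the given cells sum to 48, so (4,3) = 22.
Row 5 must total 70; the given cells sum to 44, so (5,2) = 26.
Using column 3: 0 + 16 + 22 + 38 + ? → (1,3) = 70 − 76 = -6.
The remaining cell in column 5 is (3,5) = 70 − 40 = 30.
Row 1 needs 70; the known cells sum to 38, so (1,2) = 32.
The remaining cell in row 3 is (3,2) = 70 − 66 = 4.

4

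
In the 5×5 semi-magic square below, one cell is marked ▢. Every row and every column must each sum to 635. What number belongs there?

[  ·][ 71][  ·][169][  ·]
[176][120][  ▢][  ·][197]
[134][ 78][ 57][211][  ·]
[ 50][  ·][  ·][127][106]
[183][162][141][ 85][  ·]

99

Row 3: 134 + 78 + 57 + 211 + ? = 635, so (3,5) = 155.
Row 5 needs 635; the known cells sum to 571, so (5,5) = 64.
Column 1 must total 635; the given cells sum to 543, so (1,1) = 92.
Column 2 needs 635; the known cells sum to 431, so (4,2) = 204.
Column 4 must total 635; the given cells sum to 592, so (2,4) = 43.
Column 5: 197 + 155 + 106 + 64 + ? = 635, so (1,5) = 113.
From row 1, 635 − (92 + 71 + 169 + 113) gives (1,3) = 190.
From row 2, 635 − (176 + 120 + 43 + 197) gives (2,3) = 99.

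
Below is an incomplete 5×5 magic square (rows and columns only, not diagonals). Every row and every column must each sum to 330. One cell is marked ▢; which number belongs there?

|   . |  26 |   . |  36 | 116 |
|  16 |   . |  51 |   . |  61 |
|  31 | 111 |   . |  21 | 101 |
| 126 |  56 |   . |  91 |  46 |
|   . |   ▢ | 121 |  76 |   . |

41

Row 3: 31 + 111 + 21 + 101 + ? = 330, so (3,3) = 66.
From row 4, 330 − (126 + 56 + 91 + 46) gives (4,3) = 11.
From column 3, 330 − (51 + 66 + 11 + 121) gives (1,3) = 81.
Column 4: 36 + 21 + 91 + 76 + ? = 330, so (2,4) = 106.
Column 5 must total 330; the given cells sum to 324, so (5,5) = 6.
Row 1 must total 330; the given cells sum to 259, so (1,1) = 71.
From row 2, 330 − (16 + 51 + 106 + 61) gives (2,2) = 96.
Column 1 must total 330; the given cells sum to 244, so (5,1) = 86.
Column 2 needs 330; the known cells sum to 289, so (5,2) = 41.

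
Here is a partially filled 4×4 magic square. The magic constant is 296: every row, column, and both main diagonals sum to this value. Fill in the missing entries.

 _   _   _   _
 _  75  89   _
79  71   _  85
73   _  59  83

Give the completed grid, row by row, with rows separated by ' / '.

Row 3: 79 + 71 + 85 + ? = 296, so (3,3) = 61.
The remaining cell in row 4 is (4,2) = 296 − 215 = 81.
From column 2, 296 − (75 + 71 + 81) gives (1,2) = 69.
Column 3 must total 296; the given cells sum to 209, so (1,3) = 87.
Main diagonal: 75 + 61 + 83 + ? = 296, so (1,1) = 77.
Anti-diagonal: 89 + 71 + 73 + ? = 296, so (1,4) = 63.
From column 1, 296 − (77 + 79 + 73) gives (2,1) = 67.
Column 4 must total 296; the given cells sum to 231, so (2,4) = 65.

77 69 87 63 / 67 75 89 65 / 79 71 61 85 / 73 81 59 83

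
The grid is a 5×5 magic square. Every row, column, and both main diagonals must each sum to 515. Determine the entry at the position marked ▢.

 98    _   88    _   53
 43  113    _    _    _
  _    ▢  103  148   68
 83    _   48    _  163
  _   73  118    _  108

Column 3: 88 + 103 + 48 + 118 + ? = 515, so (2,3) = 158.
Column 5 needs 515; the known cells sum to 392, so (2,5) = 123.
From main diagonal, 515 − (98 + 113 + 103 + 108) gives (4,4) = 93.
Row 2 must total 515; the given cells sum to 437, so (2,4) = 78.
Using row 4: 83 + 48 + 93 + 163 + ? → (4,2) = 515 − 387 = 128.
Anti-diagonal must total 515; the given cells sum to 362, so (5,1) = 153.
Row 5 must total 515; the given cells sum to 452, so (5,4) = 63.
Column 1 needs 515; the known cells sum to 377, so (3,1) = 138.
Column 4 needs 515; the known cells sum to 382, so (1,4) = 133.
From row 1, 515 − (98 + 88 + 133 + 53) gives (1,2) = 143.
The remaining cell in row 3 is (3,2) = 515 − 457 = 58.

58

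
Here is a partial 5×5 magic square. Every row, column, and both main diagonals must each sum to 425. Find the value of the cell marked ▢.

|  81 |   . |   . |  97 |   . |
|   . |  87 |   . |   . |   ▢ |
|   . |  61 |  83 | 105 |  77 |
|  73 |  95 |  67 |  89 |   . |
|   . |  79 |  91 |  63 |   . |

93

Row 3: 61 + 83 + 105 + 77 + ? = 425, so (3,1) = 99.
The remaining cell in row 4 is (4,5) = 425 − 324 = 101.
Column 2 must total 425; the given cells sum to 322, so (1,2) = 103.
Column 4 must total 425; the given cells sum to 354, so (2,4) = 71.
Main diagonal needs 425; the known cells sum to 340, so (5,5) = 85.
From row 5, 425 − (79 + 91 + 63 + 85) gives (5,1) = 107.
Column 1: 81 + 99 + 73 + 107 + ? = 425, so (2,1) = 65.
Anti-diagonal: 71 + 83 + 95 + 107 + ? = 425, so (1,5) = 69.
From row 1, 425 − (81 + 103 + 97 + 69) gives (1,3) = 75.
From column 3, 425 − (75 + 83 + 67 + 91) gives (2,3) = 109.
Column 5: 69 + 77 + 101 + 85 + ? = 425, so (2,5) = 93.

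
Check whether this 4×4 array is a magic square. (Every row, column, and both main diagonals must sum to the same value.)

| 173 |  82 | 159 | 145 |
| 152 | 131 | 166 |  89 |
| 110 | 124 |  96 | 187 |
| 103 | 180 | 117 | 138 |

Row 1: 173 + 82 + 159 + 145 = 559.
Row 2: 152 + 131 + 166 + 89 = 538.
Row 3: 110 + 124 + 96 + 187 = 517.
Row 4: 103 + 180 + 117 + 138 = 538.
Column 1: 173 + 152 + 110 + 103 = 538.
Column 2: 82 + 131 + 124 + 180 = 517.
Column 3: 159 + 166 + 96 + 117 = 538.
Column 4: 145 + 89 + 187 + 138 = 559.
Main diagonal: 173 + 131 + 96 + 138 = 538.
Anti-diagonal: 145 + 166 + 124 + 103 = 538.

No — row 3 sums to 517 but anti-diagonal sums to 538.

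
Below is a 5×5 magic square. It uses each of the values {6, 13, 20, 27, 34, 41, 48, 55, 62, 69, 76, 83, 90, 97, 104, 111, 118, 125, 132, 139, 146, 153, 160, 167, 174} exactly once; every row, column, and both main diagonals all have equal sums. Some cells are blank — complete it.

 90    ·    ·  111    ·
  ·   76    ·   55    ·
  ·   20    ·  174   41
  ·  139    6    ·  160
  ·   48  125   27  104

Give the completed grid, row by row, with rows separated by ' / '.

90 167 69 111 13 / 34 76 153 55 132 / 118 20 97 174 41 / 62 139 6 83 160 / 146 48 125 27 104

The 25 entries sum to 2250, so each line sums to 2250/5 = 450.
From row 5, 450 − (48 + 125 + 27 + 104) gives (5,1) = 146.
The remaining cell in column 2 is (1,2) = 450 − 283 = 167.
Using column 4: 111 + 55 + 174 + 27 + ? → (4,4) = 450 − 367 = 83.
Main diagonal: 90 + 76 + 83 + 104 + ? = 450, so (3,3) = 97.
From anti-diagonal, 450 − (55 + 97 + 139 + 146) gives (1,5) = 13.
From row 1, 450 − (90 + 167 + 111 + 13) gives (1,3) = 69.
Using row 3: 20 + 97 + 174 + 41 + ? → (3,1) = 450 − 332 = 118.
The remaining cell in row 4 is (4,1) = 450 − 388 = 62.
Column 1 needs 450; the known cells sum to 416, so (2,1) = 34.
The remaining cell in column 3 is (2,3) = 450 − 297 = 153.
Column 5 must total 450; the given cells sum to 318, so (2,5) = 132.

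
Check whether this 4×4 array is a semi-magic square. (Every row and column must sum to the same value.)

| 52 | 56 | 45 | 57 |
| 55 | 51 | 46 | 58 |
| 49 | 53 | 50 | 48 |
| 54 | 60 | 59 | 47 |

Row 1: 52 + 56 + 45 + 57 = 210.
Row 2: 55 + 51 + 46 + 58 = 210.
Row 3: 49 + 53 + 50 + 48 = 200.
Row 4: 54 + 60 + 59 + 47 = 220.
Column 1: 52 + 55 + 49 + 54 = 210.
Column 2: 56 + 51 + 53 + 60 = 220.
Column 3: 45 + 46 + 50 + 59 = 200.
Column 4: 57 + 58 + 48 + 47 = 210.

No — row 3 sums to 200 but row 4 sums to 220.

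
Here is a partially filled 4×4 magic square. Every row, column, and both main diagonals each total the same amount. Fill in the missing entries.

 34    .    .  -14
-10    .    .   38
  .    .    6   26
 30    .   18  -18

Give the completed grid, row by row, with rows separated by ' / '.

Column 4 is already complete: -14 + 38 + 26 + -18 = 32, so that is the magic constant.
From row 4, 32 − (30 + 18 + (-18)) gives (4,2) = 2.
Column 1: 34 + (-10) + 30 + ? = 32, so (3,1) = -22.
Using main diagonal: 34 + 6 + (-18) + ? → (2,2) = 32 − 22 = 10.
Using row 2: -10 + 10 + 38 + ? → (2,3) = 32 − 38 = -6.
From row 3, 32 − (-22 + 6 + 26) gives (3,2) = 22.
Column 2 must total 32; the given cells sum to 34, so (1,2) = -2.
Column 3 must total 32; the given cells sum to 18, so (1,3) = 14.

34 -2 14 -14 / -10 10 -6 38 / -22 22 6 26 / 30 2 18 -18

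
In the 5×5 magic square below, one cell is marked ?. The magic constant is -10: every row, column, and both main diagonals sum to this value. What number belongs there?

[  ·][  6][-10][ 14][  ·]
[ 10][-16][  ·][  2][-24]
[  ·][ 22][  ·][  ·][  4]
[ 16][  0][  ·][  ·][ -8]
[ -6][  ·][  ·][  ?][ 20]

-14

The remaining cell in row 2 is (2,3) = -10 − (-28) = 18.
From column 2, -10 − (6 + (-16) + 22 + 0) gives (5,2) = -22.
From column 5, -10 − (-24 + 4 + (-8) + 20) gives (1,5) = -2.
Anti-diagonal needs -10; the known cells sum to -6, so (3,3) = -4.
Row 1 needs -10; the known cells sum to 8, so (1,1) = -18.
Using column 1: -18 + 10 + 16 + (-6) + ? → (3,1) = -10 − 2 = -12.
From main diagonal, -10 − (-18 + (-16) + (-4) + 20) gives (4,4) = 8.
Row 3 must total -10; the given cells sum to 10, so (3,4) = -20.
Row 4 needs -10; the known cells sum to 16, so (4,3) = -26.
Column 3 must total -10; the given cells sum to -22, so (5,3) = 12.
Column 4 must total -10; the given cells sum to 4, so (5,4) = -14.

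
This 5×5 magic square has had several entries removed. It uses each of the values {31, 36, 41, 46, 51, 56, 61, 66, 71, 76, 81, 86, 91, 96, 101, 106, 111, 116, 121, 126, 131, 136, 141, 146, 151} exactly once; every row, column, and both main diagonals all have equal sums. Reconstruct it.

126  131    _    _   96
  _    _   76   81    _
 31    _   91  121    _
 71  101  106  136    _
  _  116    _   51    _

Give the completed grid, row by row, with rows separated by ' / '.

126 131 36 66 96 / 141 46 76 81 111 / 31 61 91 121 151 / 71 101 106 136 41 / 86 116 146 51 56

The 25 entries sum to 2275, so each line sums to 2275/5 = 455.
From row 4, 455 − (71 + 101 + 106 + 136) gives (4,5) = 41.
Column 4 needs 455; the known cells sum to 389, so (1,4) = 66.
Anti-diagonal must total 455; the given cells sum to 369, so (5,1) = 86.
Using row 1: 126 + 131 + 66 + 96 + ? → (1,3) = 455 − 419 = 36.
Column 1 needs 455; the known cells sum to 314, so (2,1) = 141.
The remaining cell in column 3 is (5,3) = 455 − 309 = 146.
Row 5: 86 + 116 + 146 + 51 + ? = 455, so (5,5) = 56.
Main diagonal must total 455; the given cells sum to 409, so (2,2) = 46.
Row 2: 141 + 46 + 76 + 81 + ? = 455, so (2,5) = 111.
Column 2 must total 455; the given cells sum to 394, so (3,2) = 61.
The remaining cell in column 5 is (3,5) = 455 − 304 = 151.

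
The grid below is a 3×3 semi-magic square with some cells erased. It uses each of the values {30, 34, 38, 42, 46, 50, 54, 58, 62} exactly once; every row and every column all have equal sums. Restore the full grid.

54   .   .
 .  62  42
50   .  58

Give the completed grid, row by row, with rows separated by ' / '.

54 46 38 / 34 62 42 / 50 30 58

The 9 entries sum to 414, so each line sums to 414/3 = 138.
Row 2 needs 138; the known cells sum to 104, so (2,1) = 34.
Row 3 must total 138; the given cells sum to 108, so (3,2) = 30.
Column 2 must total 138; the given cells sum to 92, so (1,2) = 46.
Using column 3: 42 + 58 + ? → (1,3) = 138 − 100 = 38.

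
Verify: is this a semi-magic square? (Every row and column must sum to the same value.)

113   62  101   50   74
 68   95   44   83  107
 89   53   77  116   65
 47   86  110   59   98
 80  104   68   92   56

Row 1: 113 + 62 + 101 + 50 + 74 = 400.
Row 2: 68 + 95 + 44 + 83 + 107 = 397.
Row 3: 89 + 53 + 77 + 116 + 65 = 400.
Row 4: 47 + 86 + 110 + 59 + 98 = 400.
Row 5: 80 + 104 + 68 + 92 + 56 = 400.
Column 1: 113 + 68 + 89 + 47 + 80 = 397.
Column 2: 62 + 95 + 53 + 86 + 104 = 400.
Column 3: 101 + 44 + 77 + 110 + 68 = 400.
Column 4: 50 + 83 + 116 + 59 + 92 = 400.
Column 5: 74 + 107 + 65 + 98 + 56 = 400.

No — column 1 sums to 397 but row 5 sums to 400.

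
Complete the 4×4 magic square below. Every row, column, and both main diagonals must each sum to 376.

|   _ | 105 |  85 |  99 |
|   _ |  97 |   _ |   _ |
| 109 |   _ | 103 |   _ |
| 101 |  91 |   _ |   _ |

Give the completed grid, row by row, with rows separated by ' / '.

87 105 85 99 / 79 97 93 107 / 109 83 103 81 / 101 91 95 89

Row 1: 105 + 85 + 99 + ? = 376, so (1,1) = 87.
Using column 1: 87 + 109 + 101 + ? → (2,1) = 376 − 297 = 79.
The remaining cell in column 2 is (3,2) = 376 − 293 = 83.
Using main diagonal: 87 + 97 + 103 + ? → (4,4) = 376 − 287 = 89.
The remaining cell in anti-diagonal is (2,3) = 376 − 283 = 93.
From row 2, 376 − (79 + 97 + 93) gives (2,4) = 107.
Using row 3: 109 + 83 + 103 + ? → (3,4) = 376 − 295 = 81.
From row 4, 376 − (101 + 91 + 89) gives (4,3) = 95.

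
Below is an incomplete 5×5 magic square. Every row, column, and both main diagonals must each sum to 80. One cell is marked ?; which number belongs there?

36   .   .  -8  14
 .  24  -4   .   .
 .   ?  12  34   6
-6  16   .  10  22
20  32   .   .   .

0

Row 4 must total 80; the given cells sum to 42, so (4,3) = 38.
Main diagonal needs 80; the known cells sum to 82, so (5,5) = -2.
From anti-diagonal, 80 − (14 + 12 + 16 + 20) gives (2,4) = 18.
Using column 4: -8 + 18 + 34 + 10 + ? → (5,4) = 80 − 54 = 26.
From column 5, 80 − (14 + 6 + 22 + (-2)) gives (2,5) = 40.
From row 2, 80 − (24 + (-4) + 18 + 40) gives (2,1) = 2.
Row 5 must total 80; the given cells sum to 76, so (5,3) = 4.
Column 1 must total 80; the given cells sum to 52, so (3,1) = 28.
Column 3 must total 80; the given cells sum to 50, so (1,3) = 30.
Using row 1: 36 + 30 + (-8) + 14 + ? → (1,2) = 80 − 72 = 8.
The remaining cell in row 3 is (3,2) = 80 − 80 = 0.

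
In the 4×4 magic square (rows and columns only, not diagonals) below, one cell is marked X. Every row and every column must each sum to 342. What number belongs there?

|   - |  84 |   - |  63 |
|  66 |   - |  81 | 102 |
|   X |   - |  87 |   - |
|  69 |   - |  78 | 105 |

The remaining cell in row 2 is (2,2) = 342 − 249 = 93.
Row 4: 69 + 78 + 105 + ? = 342, so (4,2) = 90.
From column 2, 342 − (84 + 93 + 90) gives (3,2) = 75.
Column 3: 81 + 87 + 78 + ? = 342, so (1,3) = 96.
Column 4 needs 342; the known cells sum to 270, so (3,4) = 72.
Row 1 needs 342; the known cells sum to 243, so (1,1) = 99.
Row 3 needs 342; the known cells sum to 234, so (3,1) = 108.

108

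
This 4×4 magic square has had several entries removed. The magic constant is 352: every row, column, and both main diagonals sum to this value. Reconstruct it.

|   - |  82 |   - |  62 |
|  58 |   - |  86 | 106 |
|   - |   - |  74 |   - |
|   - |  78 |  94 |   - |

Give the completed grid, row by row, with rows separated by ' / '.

Row 2 must total 352; the given cells sum to 250, so (2,2) = 102.
Column 2 needs 352; the known cells sum to 262, so (3,2) = 90.
The remaining cell in column 3 is (1,3) = 352 − 254 = 98.
Anti-diagonal needs 352; the known cells sum to 238, so (4,1) = 114.
Row 1 needs 352; the known cells sum to 242, so (1,1) = 110.
Row 4 must total 352; the given cells sum to 286, so (4,4) = 66.
Column 1: 110 + 58 + 114 + ? = 352, so (3,1) = 70.
Using column 4: 62 + 106 + 66 + ? → (3,4) = 352 − 234 = 118.

110 82 98 62 / 58 102 86 106 / 70 90 74 118 / 114 78 94 66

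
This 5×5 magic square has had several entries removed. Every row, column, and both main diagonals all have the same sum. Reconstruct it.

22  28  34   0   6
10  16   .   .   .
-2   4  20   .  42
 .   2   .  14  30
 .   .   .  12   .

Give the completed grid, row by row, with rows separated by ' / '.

Row 1 is already complete: 22 + 28 + 34 + 0 + 6 = 90, so that is the magic constant.
Row 3 must total 90; the given cells sum to 64, so (3,4) = 26.
Column 2 needs 90; the known cells sum to 50, so (5,2) = 40.
Column 4 needs 90; the known cells sum to 52, so (2,4) = 38.
Using main diagonal: 22 + 16 + 20 + 14 + ? → (5,5) = 90 − 72 = 18.
Anti-diagonal must total 90; the given cells sum to 66, so (5,1) = 24.
Row 5: 24 + 40 + 12 + 18 + ? = 90, so (5,3) = -4.
Column 1: 22 + 10 + (-2) + 24 + ? = 90, so (4,1) = 36.
Column 5 needs 90; the known cells sum to 96, so (2,5) = -6.
The remaining cell in row 2 is (2,3) = 90 − 58 = 32.
Row 4 needs 90; the known cells sum to 82, so (4,3) = 8.

22 28 34 0 6 / 10 16 32 38 -6 / -2 4 20 26 42 / 36 2 8 14 30 / 24 40 -4 12 18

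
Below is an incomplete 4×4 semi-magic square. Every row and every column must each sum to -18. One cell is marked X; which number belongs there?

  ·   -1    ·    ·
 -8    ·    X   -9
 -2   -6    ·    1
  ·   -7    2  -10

Row 3 must total -18; the given cells sum to -7, so (3,3) = -11.
From row 4, -18 − (-7 + 2 + (-10)) gives (4,1) = -3.
The remaining cell in column 1 is (1,1) = -18 − (-13) = -5.
Column 2 must total -18; the given cells sum to -14, so (2,2) = -4.
Column 4: -9 + 1 + (-10) + ? = -18, so (1,4) = 0.
The remaining cell in row 1 is (1,3) = -18 − (-6) = -12.
Using row 2: -8 + (-4) + (-9) + ? → (2,3) = -18 − (-21) = 3.

3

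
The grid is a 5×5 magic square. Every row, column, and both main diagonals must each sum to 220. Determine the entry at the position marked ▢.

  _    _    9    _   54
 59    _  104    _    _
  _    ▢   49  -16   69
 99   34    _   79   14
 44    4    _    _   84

89

The remaining cell in row 4 is (4,3) = 220 − 226 = -6.
The remaining cell in column 3 is (5,3) = 220 − 156 = 64.
From column 5, 220 − (54 + 69 + 14 + 84) gives (2,5) = -1.
Anti-diagonal must total 220; the given cells sum to 181, so (2,4) = 39.
Using row 2: 59 + 104 + 39 + (-1) + ? → (2,2) = 220 − 201 = 19.
The remaining cell in row 5 is (5,4) = 220 − 196 = 24.
Column 4: 39 + (-16) + 79 + 24 + ? = 220, so (1,4) = 94.
Main diagonal must total 220; the given cells sum to 231, so (1,1) = -11.
Row 1 needs 220; the known cells sum to 146, so (1,2) = 74.
Column 1 must total 220; the given cells sum to 191, so (3,1) = 29.
Column 2 needs 220; the known cells sum to 131, so (3,2) = 89.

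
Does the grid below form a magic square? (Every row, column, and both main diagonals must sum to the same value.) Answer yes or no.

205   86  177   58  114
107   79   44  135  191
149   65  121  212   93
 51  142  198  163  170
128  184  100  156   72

Row 1: 205 + 86 + 177 + 58 + 114 = 640.
Row 2: 107 + 79 + 44 + 135 + 191 = 556.
Row 3: 149 + 65 + 121 + 212 + 93 = 640.
Row 4: 51 + 142 + 198 + 163 + 170 = 724.
Row 5: 128 + 184 + 100 + 156 + 72 = 640.
Column 1: 205 + 107 + 149 + 51 + 128 = 640.
Column 2: 86 + 79 + 65 + 142 + 184 = 556.
Column 3: 177 + 44 + 121 + 198 + 100 = 640.
Column 4: 58 + 135 + 212 + 163 + 156 = 724.
Column 5: 114 + 191 + 93 + 170 + 72 = 640.
Main diagonal: 205 + 79 + 121 + 163 + 72 = 640.
Anti-diagonal: 114 + 135 + 121 + 142 + 128 = 640.

No — row 3 sums to 640 but row 2 sums to 556.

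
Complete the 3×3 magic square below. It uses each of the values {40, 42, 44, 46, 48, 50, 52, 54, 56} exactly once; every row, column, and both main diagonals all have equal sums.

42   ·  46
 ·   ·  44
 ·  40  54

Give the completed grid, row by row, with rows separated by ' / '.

The 9 entries sum to 432, so each line sums to 432/3 = 144.
Row 1 must total 144; the given cells sum to 88, so (1,2) = 56.
Row 3 needs 144; the known cells sum to 94, so (3,1) = 50.
From column 1, 144 − (42 + 50) gives (2,1) = 52.
From column 2, 144 − (56 + 40) gives (2,2) = 48.

42 56 46 / 52 48 44 / 50 40 54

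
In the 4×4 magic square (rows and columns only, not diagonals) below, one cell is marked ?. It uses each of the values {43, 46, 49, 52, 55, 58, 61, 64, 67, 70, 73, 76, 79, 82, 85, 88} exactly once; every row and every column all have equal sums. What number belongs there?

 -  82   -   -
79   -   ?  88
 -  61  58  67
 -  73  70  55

The 16 entries sum to 1048, so each line sums to 1048/4 = 262.
Row 3 needs 262; the known cells sum to 186, so (3,1) = 76.
Using row 4: 73 + 70 + 55 + ? → (4,1) = 262 − 198 = 64.
The remaining cell in column 1 is (1,1) = 262 − 219 = 43.
From column 2, 262 − (82 + 61 + 73) gives (2,2) = 46.
Column 4 needs 262; the known cells sum to 210, so (1,4) = 52.
Using row 1: 43 + 82 + 52 + ? → (1,3) = 262 − 177 = 85.
Row 2 needs 262; the known cells sum to 213, so (2,3) = 49.

49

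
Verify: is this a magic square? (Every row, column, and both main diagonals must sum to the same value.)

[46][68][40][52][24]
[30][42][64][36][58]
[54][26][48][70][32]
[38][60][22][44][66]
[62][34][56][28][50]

Row 1: 46 + 68 + 40 + 52 + 24 = 230.
Row 2: 30 + 42 + 64 + 36 + 58 = 230.
Row 3: 54 + 26 + 48 + 70 + 32 = 230.
Row 4: 38 + 60 + 22 + 44 + 66 = 230.
Row 5: 62 + 34 + 56 + 28 + 50 = 230.
Column 1: 46 + 30 + 54 + 38 + 62 = 230.
Column 2: 68 + 42 + 26 + 60 + 34 = 230.
Column 3: 40 + 64 + 48 + 22 + 56 = 230.
Column 4: 52 + 36 + 70 + 44 + 28 = 230.
Column 5: 24 + 58 + 32 + 66 + 50 = 230.
Main diagonal: 46 + 42 + 48 + 44 + 50 = 230.
Anti-diagonal: 24 + 36 + 48 + 60 + 62 = 230.
All lines sum to 230.

Yes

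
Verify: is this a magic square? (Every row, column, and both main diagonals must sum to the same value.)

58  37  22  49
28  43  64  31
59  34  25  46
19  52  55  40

No — anti-diagonal sums to 166 but row 3 sums to 164.

Row 1: 58 + 37 + 22 + 49 = 166.
Row 2: 28 + 43 + 64 + 31 = 166.
Row 3: 59 + 34 + 25 + 46 = 164.
Row 4: 19 + 52 + 55 + 40 = 166.
Column 1: 58 + 28 + 59 + 19 = 164.
Column 2: 37 + 43 + 34 + 52 = 166.
Column 3: 22 + 64 + 25 + 55 = 166.
Column 4: 49 + 31 + 46 + 40 = 166.
Main diagonal: 58 + 43 + 25 + 40 = 166.
Anti-diagonal: 49 + 64 + 34 + 19 = 166.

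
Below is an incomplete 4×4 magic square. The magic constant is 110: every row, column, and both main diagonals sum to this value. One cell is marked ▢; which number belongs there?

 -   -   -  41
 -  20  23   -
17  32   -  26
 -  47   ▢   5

The remaining cell in row 3 is (3,3) = 110 − 75 = 35.
Column 2 needs 110; the known cells sum to 99, so (1,2) = 11.
Using column 4: 41 + 26 + 5 + ? → (2,4) = 110 − 72 = 38.
Main diagonal must total 110; the given cells sum to 60, so (1,1) = 50.
The remaining cell in anti-diagonal is (4,1) = 110 − 96 = 14.
The remaining cell in row 1 is (1,3) = 110 − 102 = 8.
From row 2, 110 − (20 + 23 + 38) gives (2,1) = 29.
Using row 4: 14 + 47 + 5 + ? → (4,3) = 110 − 66 = 44.

44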